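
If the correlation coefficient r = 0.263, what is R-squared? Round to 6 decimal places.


R^2 = r^2 = (0.263)^2 = 0.069169

0.069169


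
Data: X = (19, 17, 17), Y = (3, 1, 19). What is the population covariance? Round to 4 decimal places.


Cov = (1/n)*sum((xi-xbar)(yi-ybar))
n = 3, xbar = 53/3 ≈ 17.666667, ybar = 23/3 ≈ 7.666667
sum((xi-xbar)(yi-ybar)) = -28/3 ≈ -9.333333
Cov = -9.333333 / 3 = -28/9 ≈ -3.111111

-3.1111


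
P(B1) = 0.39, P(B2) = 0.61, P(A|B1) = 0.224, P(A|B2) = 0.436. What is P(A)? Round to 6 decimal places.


P(A) = P(A|B1)*P(B1) + P(A|B2)*P(B2)
P(A|B1)*P(B1) = 0.224 * 0.39 = 0.08736
P(A|B2)*P(B2) = 0.436 * 0.61 = 0.26596
P(A) = 0.08736 + 0.26596 = 0.35332

0.353320


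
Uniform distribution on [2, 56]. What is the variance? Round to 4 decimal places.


Var = (b-a)^2 / 12
(b-a)^2 = (56 - 2)^2 = 2916
Var = 2916/12 = 243

243.0000


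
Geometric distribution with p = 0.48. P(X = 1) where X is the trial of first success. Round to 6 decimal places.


P = (1-p)^(k-1) * p
(1-p)^(k-1) = 0.52^0 = 1
P = 1 * 0.48 = 0.48

0.480000


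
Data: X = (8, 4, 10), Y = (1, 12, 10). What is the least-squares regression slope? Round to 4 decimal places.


b = sum((xi-xbar)(yi-ybar)) / sum((xi-xbar)^2)
n = 3, xbar = 22/3 ≈ 7.333333, ybar = 23/3 ≈ 7.666667
Sxy = sum((xi-xbar)(yi-ybar)) = -38/3 ≈ -12.666667
Sxx = sum((xi-xbar)^2) = 56/3 ≈ 18.666667
b = Sxy / Sxx = -19/28 ≈ -0.678571

-0.6786


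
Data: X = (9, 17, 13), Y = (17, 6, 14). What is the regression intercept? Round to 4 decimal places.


a = ybar - b*xbar, where b = sum((xi-xbar)(yi-ybar)) / sum((xi-xbar)^2)
n = 3, xbar = 39/3 = 13, ybar = 37/3 ≈ 12.333333
Sxy = sum((xi-xbar)(yi-ybar)) = -44
Sxx = sum((xi-xbar)^2) = 32
b = Sxy / Sxx = -1.375
a = 12.333333 - (-1.375) * 13 = 725/24 ≈ 30.208333

30.2083


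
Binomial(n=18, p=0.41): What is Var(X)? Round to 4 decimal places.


Var = n*p*(1-p) = 18 * 0.41 * 0.59 = 4.3542

4.3542


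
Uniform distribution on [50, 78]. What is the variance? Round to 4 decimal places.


Var = (b-a)^2 / 12
(b-a)^2 = (78 - 50)^2 = 784
Var = 784/12 ≈ 65.333333

65.3333


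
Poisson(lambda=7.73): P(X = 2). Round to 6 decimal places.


P = e^(-lam) * lam^k / k!
e^(-7.73) ≈ 0.0004394441
lam^k = 7.73^2 = 59.7529
k! = 2! = 2
P = 0.0004394441 * 59.7529 / 2 ≈ 0.013129

0.013129


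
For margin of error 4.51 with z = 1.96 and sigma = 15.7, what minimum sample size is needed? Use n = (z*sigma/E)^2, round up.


z*sigma/E = 1.96 * 15.7 / 4.51 = 15386/2255 ≈ 6.823060
(z*sigma/E)^2 ≈ 46.554146
round up: n = 47

47


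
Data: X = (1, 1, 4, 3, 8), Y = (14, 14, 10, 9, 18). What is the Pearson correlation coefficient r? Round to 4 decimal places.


r = sum((xi-xbar)(yi-ybar)) / sqrt(sum((xi-xbar)^2) * sum((yi-ybar)^2))
n = 5, xbar = 17/5 = 3.4, ybar = 65/5 = 13
Sxy = sum((xi-xbar)(yi-ybar)) = 18
Sxx = sum((xi-xbar)^2) = 33.2
Syy = sum((yi-ybar)^2) = 52
sqrt(Sxx*Syy) ≈ 41.549970
r = Sxy / sqrt(Sxx*Syy) = 18 / 41.549970 ≈ 0.433213

0.4332


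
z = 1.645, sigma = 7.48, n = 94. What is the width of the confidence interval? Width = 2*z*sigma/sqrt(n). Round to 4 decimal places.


width = 2*z*sigma/sqrt(n)
2*z*sigma = 2 * 1.645 * 7.48 = 24.6092
sqrt(94) ≈ 9.695360
width = 24.6092 / 9.695360 ≈ 2.538245

2.5382


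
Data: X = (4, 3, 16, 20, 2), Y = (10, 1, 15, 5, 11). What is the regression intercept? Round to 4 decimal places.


a = ybar - b*xbar, where b = sum((xi-xbar)(yi-ybar)) / sum((xi-xbar)^2)
n = 5, xbar = 45/5 = 9, ybar = 42/5 = 8.4
Sxy = sum((xi-xbar)(yi-ybar)) = 27
Sxx = sum((xi-xbar)^2) = 280
b = Sxy / Sxx = 27/280 ≈ 0.096429
a = 8.4 - 0.096429 * 9 = 2109/280 ≈ 7.532143

7.5321


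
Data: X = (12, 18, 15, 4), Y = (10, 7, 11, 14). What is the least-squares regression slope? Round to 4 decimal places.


b = sum((xi-xbar)(yi-ybar)) / sum((xi-xbar)^2)
n = 4, xbar = 49/4 = 12.25, ybar = 42/4 = 10.5
Sxy = sum((xi-xbar)(yi-ybar)) = -47.5
Sxx = sum((xi-xbar)^2) = 108.75
b = Sxy / Sxx = -38/87 ≈ -0.436782

-0.4368


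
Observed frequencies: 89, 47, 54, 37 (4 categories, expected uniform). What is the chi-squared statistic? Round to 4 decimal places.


chi2 = sum((O-E)^2/E), E = total/4
total = 227, E = 227/4 = 56.75
(89 - 56.75)^2 / 56.75 = 1040.0625 / 56.75 = 16641/908 ≈ 18.327093
(47 - 56.75)^2 / 56.75 = 95.0625 / 56.75 = 1521/908 ≈ 1.675110
(54 - 56.75)^2 / 56.75 = 7.5625 / 56.75 = 121/908 ≈ 0.133260
(37 - 56.75)^2 / 56.75 = 390.0625 / 56.75 = 6241/908 ≈ 6.873348
chi2 = 6131/227 ≈ 27.008811

27.0088


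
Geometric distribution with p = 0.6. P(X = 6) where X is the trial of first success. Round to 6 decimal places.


P = (1-p)^(k-1) * p
(1-p)^(k-1) = 0.4^5 = 0.01024
P = 0.01024 * 0.6 = 0.006144

0.006144


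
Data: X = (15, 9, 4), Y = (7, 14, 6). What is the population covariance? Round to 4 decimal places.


Cov = (1/n)*sum((xi-xbar)(yi-ybar))
n = 3, xbar = 28/3 ≈ 9.333333, ybar = 27/3 = 9
sum((xi-xbar)(yi-ybar)) = 3
Cov = 3 / 3 = 1

1.0000


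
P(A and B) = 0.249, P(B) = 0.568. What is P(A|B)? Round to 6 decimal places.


P(A|B) = P(A and B) / P(B) = 0.249 / 0.568 = 249/568 ≈ 0.43838028

0.438380


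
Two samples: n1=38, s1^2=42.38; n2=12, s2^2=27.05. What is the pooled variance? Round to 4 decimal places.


sp^2 = ((n1-1)*s1^2 + (n2-1)*s2^2)/(n1+n2-2)
(n1-1)*s1^2 = 37 * 42.38 = 1568.06
(n2-1)*s2^2 = 11 * 27.05 = 297.55
numerator = 1568.06 + 297.55 = 1865.61
n1+n2-2 = 48
sp^2 = 1865.61 / 48 = 38.866875

38.8669


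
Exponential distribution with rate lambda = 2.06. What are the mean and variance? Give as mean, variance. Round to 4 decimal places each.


mean = 1/lam, var = 1/lam^2
mean = 1 / 2.06 = 50/103 ≈ 0.485437
lam^2 = 2.06^2 = 4.2436
var = 1 / 4.2436 ≈ 0.235649

0.4854, 0.2356


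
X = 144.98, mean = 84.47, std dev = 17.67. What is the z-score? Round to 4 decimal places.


z = (X - mu) / sigma
X - mu = 144.98 - 84.47 = 60.51
z = 60.51 / 17.67 = 2017/589 ≈ 3.424448

3.4244


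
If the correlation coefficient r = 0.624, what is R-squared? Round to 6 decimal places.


R^2 = r^2 = (0.624)^2 = 0.389376

0.389376


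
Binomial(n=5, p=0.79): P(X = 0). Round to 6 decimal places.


P = C(n,k) * p^k * (1-p)^(n-k)
C(5,0) = 1
p^k = 0.79^0 = 1
(1-p)^(n-k) = 0.21^5 = 0.0004084101
P = 1 * 1 * 0.0004084101 ≈ 0.000408

0.000408


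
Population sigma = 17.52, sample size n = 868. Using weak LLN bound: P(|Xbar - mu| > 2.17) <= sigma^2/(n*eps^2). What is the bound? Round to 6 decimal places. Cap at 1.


bound = min(1, sigma^2/(n*eps^2))
sigma^2 = 17.52^2 = 306.9504
n*eps^2 = 868 * 2.17^2 = 868 * 4.7089 = 4087.3252
sigma^2/(n*eps^2) = 306.9504 / 4087.3252 ≈ 0.07509811

0.075098


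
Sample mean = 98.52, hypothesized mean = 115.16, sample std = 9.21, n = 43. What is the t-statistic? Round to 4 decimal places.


t = (xbar - mu0) / (s/sqrt(n))
xbar - mu0 = 98.52 - 115.16 = -16.64
sqrt(43) ≈ 6.55743852
s/sqrt(n) = 9.21 / 6.55743852 ≈ 1.40451183
t = -16.64 / 1.40451183 ≈ -11.847533

-11.8475


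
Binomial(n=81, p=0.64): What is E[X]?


E[X] = n*p = 81 * 0.64 = 51.84

51.84


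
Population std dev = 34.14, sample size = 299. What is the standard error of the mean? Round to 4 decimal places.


SE = sigma / sqrt(n)
sqrt(299) ≈ 17.291616
SE = 34.14 / 17.291616 ≈ 1.974367

1.9744


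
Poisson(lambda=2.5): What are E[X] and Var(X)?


E[X] = Var(X) = lambda = 2.5

2.5, 2.5


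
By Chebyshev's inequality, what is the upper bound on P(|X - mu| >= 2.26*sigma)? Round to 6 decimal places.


P <= 1/k^2
k^2 = 2.26^2 = 5.1076
1/k^2 = 1 / 5.1076 ≈ 0.19578667

0.195787


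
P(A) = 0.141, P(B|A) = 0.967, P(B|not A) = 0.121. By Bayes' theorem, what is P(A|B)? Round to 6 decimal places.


P(A|B) = P(B|A)*P(A) / P(B), P(B) = P(B|A)*P(A) + P(B|not A)*P(not A)
P(B|A)*P(A) = 0.967 * 0.141 = 0.136347
P(B|not A)*P(not A) = 0.121 * 0.859 = 0.103939
P(B) = 0.136347 + 0.103939 = 0.240286
P(A|B) = 0.136347 / 0.240286 ≈ 0.56743631

0.567436


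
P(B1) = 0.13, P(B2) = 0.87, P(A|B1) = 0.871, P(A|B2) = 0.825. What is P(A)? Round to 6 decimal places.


P(A) = P(A|B1)*P(B1) + P(A|B2)*P(B2)
P(A|B1)*P(B1) = 0.871 * 0.13 = 0.11323
P(A|B2)*P(B2) = 0.825 * 0.87 = 0.71775
P(A) = 0.11323 + 0.71775 = 0.83098

0.830980


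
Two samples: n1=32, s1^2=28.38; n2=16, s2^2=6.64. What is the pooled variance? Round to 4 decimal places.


sp^2 = ((n1-1)*s1^2 + (n2-1)*s2^2)/(n1+n2-2)
(n1-1)*s1^2 = 31 * 28.38 = 879.78
(n2-1)*s2^2 = 15 * 6.64 = 99.6
numerator = 879.78 + 99.6 = 979.38
n1+n2-2 = 46
sp^2 = 979.38 / 46 = 48969/2300 ≈ 21.290870

21.2909


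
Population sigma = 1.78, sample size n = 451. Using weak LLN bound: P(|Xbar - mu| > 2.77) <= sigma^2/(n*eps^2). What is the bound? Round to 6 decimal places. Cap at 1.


bound = min(1, sigma^2/(n*eps^2))
sigma^2 = 1.78^2 = 3.1684
n*eps^2 = 451 * 2.77^2 = 451 * 7.6729 = 3460.4779
sigma^2/(n*eps^2) = 3.1684 / 3460.4779 ≈ 0.00091560

0.000916


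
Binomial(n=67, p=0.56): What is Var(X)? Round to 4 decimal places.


Var = n*p*(1-p) = 67 * 0.56 * 0.44 = 16.5088

16.5088


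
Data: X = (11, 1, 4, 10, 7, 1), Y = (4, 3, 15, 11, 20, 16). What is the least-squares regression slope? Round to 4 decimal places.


b = sum((xi-xbar)(yi-ybar)) / sum((xi-xbar)^2)
n = 6, xbar = 34/6 = 17/3 ≈ 5.666667, ybar = 69/6 = 11.5
Sxy = sum((xi-xbar)(yi-ybar)) = -18
Sxx = sum((xi-xbar)^2) = 286/3 ≈ 95.333333
b = Sxy / Sxx = -27/143 ≈ -0.188811

-0.1888


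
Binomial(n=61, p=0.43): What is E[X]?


E[X] = n*p = 61 * 0.43 = 26.23

26.23


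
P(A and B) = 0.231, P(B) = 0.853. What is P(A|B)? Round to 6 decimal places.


P(A|B) = P(A and B) / P(B) = 0.231 / 0.853 = 231/853 ≈ 0.27080891

0.270809


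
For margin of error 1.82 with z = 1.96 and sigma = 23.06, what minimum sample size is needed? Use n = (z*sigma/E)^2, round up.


z*sigma/E = 1.96 * 23.06 / 1.82 = 8071/325 ≈ 24.833846
(z*sigma/E)^2 ≈ 616.719915
round up: n = 617

617


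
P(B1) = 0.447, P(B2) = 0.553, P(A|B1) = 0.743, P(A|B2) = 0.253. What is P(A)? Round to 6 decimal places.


P(A) = P(A|B1)*P(B1) + P(A|B2)*P(B2)
P(A|B1)*P(B1) = 0.743 * 0.447 = 0.332121
P(A|B2)*P(B2) = 0.253 * 0.553 = 0.139909
P(A) = 0.332121 + 0.139909 = 0.47203

0.472030


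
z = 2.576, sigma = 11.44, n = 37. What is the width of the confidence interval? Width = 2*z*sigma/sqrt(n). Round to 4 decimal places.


width = 2*z*sigma/sqrt(n)
2*z*sigma = 2 * 2.576 * 11.44 = 58.93888
sqrt(37) ≈ 6.082763
width = 58.93888 / 6.082763 ≈ 9.689492

9.6895


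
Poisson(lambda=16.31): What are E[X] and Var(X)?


E[X] = Var(X) = lambda = 16.31

16.31, 16.31


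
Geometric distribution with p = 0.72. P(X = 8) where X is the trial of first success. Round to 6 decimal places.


P = (1-p)^(k-1) * p
(1-p)^(k-1) = 0.28^7 ≈ 0.0001349293
P = 0.0001349293 * 0.72 ≈ 0.00009714909

0.000097


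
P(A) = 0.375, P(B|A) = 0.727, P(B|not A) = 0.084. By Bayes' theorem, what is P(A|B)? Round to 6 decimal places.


P(A|B) = P(B|A)*P(A) / P(B), P(B) = P(B|A)*P(A) + P(B|not A)*P(not A)
P(B|A)*P(A) = 0.727 * 0.375 = 0.272625
P(B|not A)*P(not A) = 0.084 * 0.625 = 0.0525
P(B) = 0.272625 + 0.0525 = 0.325125
P(A|B) = 0.272625 / 0.325125 = 727/867 ≈ 0.83852364

0.838524


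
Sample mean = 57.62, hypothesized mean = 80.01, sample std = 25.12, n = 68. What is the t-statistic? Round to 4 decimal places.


t = (xbar - mu0) / (s/sqrt(n))
xbar - mu0 = 57.62 - 80.01 = -22.39
sqrt(68) ≈ 8.24621125
s/sqrt(n) = 25.12 / 8.24621125 ≈ 3.04624745
t = -22.39 / 3.04624745 ≈ -7.350027

-7.3500


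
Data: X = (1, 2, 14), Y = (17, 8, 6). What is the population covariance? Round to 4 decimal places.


Cov = (1/n)*sum((xi-xbar)(yi-ybar))
n = 3, xbar = 17/3 ≈ 5.666667, ybar = 31/3 ≈ 10.333333
sum((xi-xbar)(yi-ybar)) = -176/3 ≈ -58.666667
Cov = -58.666667 / 3 = -176/9 ≈ -19.555556

-19.5556


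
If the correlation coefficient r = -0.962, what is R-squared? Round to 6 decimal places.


R^2 = r^2 = (-0.962)^2 = 0.925444

0.925444


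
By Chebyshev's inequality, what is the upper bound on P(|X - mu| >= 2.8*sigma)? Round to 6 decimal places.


P <= 1/k^2
k^2 = 2.8^2 = 7.84
1/k^2 = 1 / 7.84 = 25/196 ≈ 0.12755102

0.127551


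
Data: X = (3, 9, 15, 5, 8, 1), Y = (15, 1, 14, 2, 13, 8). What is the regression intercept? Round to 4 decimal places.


a = ybar - b*xbar, where b = sum((xi-xbar)(yi-ybar)) / sum((xi-xbar)^2)
n = 6, xbar = 41/6 ≈ 6.833333, ybar = 53/6 ≈ 8.833333
Sxy = sum((xi-xbar)(yi-ybar)) = 143/6 ≈ 23.833333
Sxx = sum((xi-xbar)^2) = 749/6 ≈ 124.833333
b = Sxy / Sxx = 143/749 ≈ 0.190921
a = 8.833333 - 0.190921 * 6.833333 = 5639/749 ≈ 7.528705

7.5287


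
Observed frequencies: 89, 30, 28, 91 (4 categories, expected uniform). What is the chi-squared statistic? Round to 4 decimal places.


chi2 = sum((O-E)^2/E), E = total/4
total = 238, E = 238/4 = 59.5
(89 - 59.5)^2 / 59.5 = 870.25 / 59.5 = 3481/238 ≈ 14.626050
(30 - 59.5)^2 / 59.5 = 870.25 / 59.5 = 3481/238 ≈ 14.626050
(28 - 59.5)^2 / 59.5 = 992.25 / 59.5 = 567/34 ≈ 16.676471
(91 - 59.5)^2 / 59.5 = 992.25 / 59.5 = 567/34 ≈ 16.676471
chi2 = 7450/119 ≈ 62.605042

62.6050


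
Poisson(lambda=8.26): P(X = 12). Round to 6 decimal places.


P = e^(-lam) * lam^k / k!
e^(-8.26) ≈ 0.0002586590
lam^k = 8.26^12 ≈ 100869662528.024937
k! = 12! = 479001600
P = 0.0002586590 * 100869662528.024937 / 479001600 ≈ 0.054469

0.054469


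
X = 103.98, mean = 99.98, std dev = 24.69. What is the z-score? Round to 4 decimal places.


z = (X - mu) / sigma
X - mu = 103.98 - 99.98 = 4
z = 4 / 24.69 = 400/2469 ≈ 0.162009

0.1620


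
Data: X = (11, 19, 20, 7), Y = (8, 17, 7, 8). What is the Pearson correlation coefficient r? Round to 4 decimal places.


r = sum((xi-xbar)(yi-ybar)) / sqrt(sum((xi-xbar)^2) * sum((yi-ybar)^2))
n = 4, xbar = 57/4 = 14.25, ybar = 40/4 = 10
Sxy = sum((xi-xbar)(yi-ybar)) = 37
Sxx = sum((xi-xbar)^2) = 118.75
Syy = sum((yi-ybar)^2) = 66
sqrt(Sxx*Syy) ≈ 88.529656
r = Sxy / sqrt(Sxx*Syy) = 37 / 88.529656 ≈ 0.417939

0.4179


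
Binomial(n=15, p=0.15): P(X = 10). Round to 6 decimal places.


P = C(n,k) * p^k * (1-p)^(n-k)
C(15,10) = 3003
p^k = 0.15^10 ≈ 0.000000005766504
(1-p)^(n-k) = 0.85^5 ≈ 0.4437053
P = 3003 * 0.000000005766504 * 0.4437053 ≈ 0.000008

0.000008


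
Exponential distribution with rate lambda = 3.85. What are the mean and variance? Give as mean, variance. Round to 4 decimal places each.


mean = 1/lam, var = 1/lam^2
mean = 1 / 3.85 = 20/77 ≈ 0.259740
lam^2 = 3.85^2 = 14.8225
var = 1 / 14.8225 = 400/5929 ≈ 0.067465

0.2597, 0.0675


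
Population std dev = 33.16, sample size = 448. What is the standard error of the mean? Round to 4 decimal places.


SE = sigma / sqrt(n)
sqrt(448) ≈ 21.166010
SE = 33.16 / 21.166010 ≈ 1.566663

1.5667


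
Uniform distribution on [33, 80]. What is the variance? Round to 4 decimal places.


Var = (b-a)^2 / 12
(b-a)^2 = (80 - 33)^2 = 2209
Var = 2209/12 ≈ 184.083333

184.0833


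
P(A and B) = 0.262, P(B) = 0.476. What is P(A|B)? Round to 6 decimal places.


P(A|B) = P(A and B) / P(B) = 0.262 / 0.476 = 131/238 ≈ 0.55042017

0.550420


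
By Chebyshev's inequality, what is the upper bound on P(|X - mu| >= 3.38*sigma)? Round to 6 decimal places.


P <= 1/k^2
k^2 = 3.38^2 = 11.4244
1/k^2 = 1 / 11.4244 ≈ 0.08753195

0.087532


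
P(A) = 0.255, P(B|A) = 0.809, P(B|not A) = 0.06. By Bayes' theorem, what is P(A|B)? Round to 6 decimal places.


P(A|B) = P(B|A)*P(A) / P(B), P(B) = P(B|A)*P(A) + P(B|not A)*P(not A)
P(B|A)*P(A) = 0.809 * 0.255 = 0.206295
P(B|not A)*P(not A) = 0.06 * 0.745 = 0.0447
P(B) = 0.206295 + 0.0447 = 0.250995
P(A|B) = 0.206295 / 0.250995 ≈ 0.82190880

0.821909


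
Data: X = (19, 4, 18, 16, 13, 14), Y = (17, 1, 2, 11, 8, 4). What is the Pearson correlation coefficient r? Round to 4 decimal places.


r = sum((xi-xbar)(yi-ybar)) / sqrt(sum((xi-xbar)^2) * sum((yi-ybar)^2))
n = 6, xbar = 84/6 = 14, ybar = 43/6 ≈ 7.166667
Sxy = sum((xi-xbar)(yi-ybar)) = 97
Sxx = sum((xi-xbar)^2) = 146
Syy = sum((yi-ybar)^2) = 1121/6 ≈ 186.833333
sqrt(Sxx*Syy) ≈ 165.159519
r = Sxy / sqrt(Sxx*Syy) = 97 / 165.159519 ≈ 0.587311

0.5873


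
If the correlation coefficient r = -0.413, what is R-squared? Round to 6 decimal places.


R^2 = r^2 = (-0.413)^2 = 0.170569

0.170569


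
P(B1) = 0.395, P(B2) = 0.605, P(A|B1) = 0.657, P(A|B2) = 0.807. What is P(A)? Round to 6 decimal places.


P(A) = P(A|B1)*P(B1) + P(A|B2)*P(B2)
P(A|B1)*P(B1) = 0.657 * 0.395 = 0.259515
P(A|B2)*P(B2) = 0.807 * 0.605 = 0.488235
P(A) = 0.259515 + 0.488235 = 0.74775

0.747750


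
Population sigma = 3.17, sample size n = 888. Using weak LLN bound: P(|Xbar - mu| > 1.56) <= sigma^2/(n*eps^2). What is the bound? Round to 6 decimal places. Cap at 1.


bound = min(1, sigma^2/(n*eps^2))
sigma^2 = 3.17^2 = 10.0489
n*eps^2 = 888 * 1.56^2 = 888 * 2.4336 = 2161.0368
sigma^2/(n*eps^2) = 10.0489 / 2161.0368 ≈ 0.00465004

0.004650


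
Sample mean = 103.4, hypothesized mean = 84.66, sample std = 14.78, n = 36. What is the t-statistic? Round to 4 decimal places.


t = (xbar - mu0) / (s/sqrt(n))
xbar - mu0 = 103.4 - 84.66 = 18.74
sqrt(36) = 6
s/sqrt(n) = 14.78 / 6 = 739/300 ≈ 2.46333333
t = 18.74 / 2.46333333 = 5622/739 ≈ 7.607578

7.6076


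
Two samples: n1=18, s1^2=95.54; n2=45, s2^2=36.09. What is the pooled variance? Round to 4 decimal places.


sp^2 = ((n1-1)*s1^2 + (n2-1)*s2^2)/(n1+n2-2)
(n1-1)*s1^2 = 17 * 95.54 = 1624.18
(n2-1)*s2^2 = 44 * 36.09 = 1587.96
numerator = 1624.18 + 1587.96 = 3212.14
n1+n2-2 = 61
sp^2 = 3212.14 / 61 = 160607/3050 ≈ 52.658033

52.6580


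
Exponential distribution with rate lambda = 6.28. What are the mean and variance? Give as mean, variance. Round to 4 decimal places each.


mean = 1/lam, var = 1/lam^2
mean = 1 / 6.28 = 25/157 ≈ 0.159236
lam^2 = 6.28^2 = 39.4384
var = 1 / 39.4384 ≈ 0.025356

0.1592, 0.0254


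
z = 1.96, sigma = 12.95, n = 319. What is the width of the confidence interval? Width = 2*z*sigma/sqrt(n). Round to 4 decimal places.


width = 2*z*sigma/sqrt(n)
2*z*sigma = 2 * 1.96 * 12.95 = 50.764
sqrt(319) ≈ 17.860571
width = 50.764 / 17.860571 ≈ 2.842238

2.8422


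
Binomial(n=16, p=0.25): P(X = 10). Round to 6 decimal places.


P = C(n,k) * p^k * (1-p)^(n-k)
C(16,10) = 8008
p^k = 0.25^10 ≈ 0.0000009536743
(1-p)^(n-k) = 0.75^6 = 729/4096 ≈ 0.1779785
P = 8008 * 0.0000009536743 * 0.1779785 ≈ 0.001359

0.001359


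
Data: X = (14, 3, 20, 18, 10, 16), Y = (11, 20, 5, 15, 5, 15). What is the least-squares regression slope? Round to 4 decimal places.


b = sum((xi-xbar)(yi-ybar)) / sum((xi-xbar)^2)
n = 6, xbar = 81/6 = 13.5, ybar = 71/6 ≈ 11.833333
Sxy = sum((xi-xbar)(yi-ybar)) = -84.5
Sxx = sum((xi-xbar)^2) = 191.5
b = Sxy / Sxx = -169/383 ≈ -0.441253

-0.4413


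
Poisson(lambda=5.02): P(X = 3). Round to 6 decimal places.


P = e^(-lam) * lam^k / k!
e^(-5.02) ≈ 0.006604527
lam^k = 5.02^3 = 126.506008
k! = 3! = 6
P = 0.006604527 * 126.506008 / 6 ≈ 0.139252

0.139252


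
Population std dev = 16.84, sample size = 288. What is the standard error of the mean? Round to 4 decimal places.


SE = sigma / sqrt(n)
sqrt(288) ≈ 16.970563
SE = 16.84 / 16.970563 ≈ 0.992307

0.9923


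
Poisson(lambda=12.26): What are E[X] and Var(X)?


E[X] = Var(X) = lambda = 12.26

12.26, 12.26


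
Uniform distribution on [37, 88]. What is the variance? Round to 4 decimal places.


Var = (b-a)^2 / 12
(b-a)^2 = (88 - 37)^2 = 2601
Var = 2601/12 = 216.75

216.7500


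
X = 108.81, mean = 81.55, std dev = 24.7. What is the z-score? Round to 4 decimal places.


z = (X - mu) / sigma
X - mu = 108.81 - 81.55 = 27.26
z = 27.26 / 24.7 = 1363/1235 ≈ 1.103644

1.1036


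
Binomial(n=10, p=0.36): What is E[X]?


E[X] = n*p = 10 * 0.36 = 3.6

3.6


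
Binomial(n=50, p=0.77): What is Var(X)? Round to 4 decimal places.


Var = n*p*(1-p) = 50 * 0.77 * 0.23 = 8.855

8.8550


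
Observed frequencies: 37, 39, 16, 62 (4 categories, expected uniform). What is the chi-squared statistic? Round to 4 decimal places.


chi2 = sum((O-E)^2/E), E = total/4
total = 154, E = 154/4 = 38.5
(37 - 38.5)^2 / 38.5 = 2.25 / 38.5 = 9/154 ≈ 0.058442
(39 - 38.5)^2 / 38.5 = 0.25 / 38.5 = 1/154 ≈ 0.006494
(16 - 38.5)^2 / 38.5 = 506.25 / 38.5 = 2025/154 ≈ 13.149351
(62 - 38.5)^2 / 38.5 = 552.25 / 38.5 = 2209/154 ≈ 14.344156
chi2 = 2122/77 ≈ 27.558442

27.5584


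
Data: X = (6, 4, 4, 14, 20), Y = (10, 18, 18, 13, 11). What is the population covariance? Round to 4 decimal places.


Cov = (1/n)*sum((xi-xbar)(yi-ybar))
n = 5, xbar = 48/5 = 9.6, ybar = 70/5 = 14
sum((xi-xbar)(yi-ybar)) = -66
Cov = -66 / 5 = -13.2

-13.2000


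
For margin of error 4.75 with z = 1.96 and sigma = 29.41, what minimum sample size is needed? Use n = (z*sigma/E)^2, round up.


z*sigma/E = 1.96 * 29.41 / 4.75 ≈ 12.135495
(z*sigma/E)^2 ≈ 147.270233
round up: n = 148

148


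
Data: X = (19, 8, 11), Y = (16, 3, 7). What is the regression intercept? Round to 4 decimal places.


a = ybar - b*xbar, where b = sum((xi-xbar)(yi-ybar)) / sum((xi-xbar)^2)
n = 3, xbar = 38/3 ≈ 12.666667, ybar = 26/3 ≈ 8.666667
Sxy = sum((xi-xbar)(yi-ybar)) = 227/3 ≈ 75.666667
Sxx = sum((xi-xbar)^2) = 194/3 ≈ 64.666667
b = Sxy / Sxx = 227/194 ≈ 1.170103
a = 8.666667 - 1.170103 * 12.666667 = -597/97 ≈ -6.154639

-6.1546


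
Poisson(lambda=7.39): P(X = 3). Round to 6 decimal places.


P = e^(-lam) * lam^k / k!
e^(-7.39) ≈ 0.0006173960
lam^k = 7.39^3 = 403.583419
k! = 3! = 6
P = 0.0006173960 * 403.583419 / 6 ≈ 0.041528

0.041528


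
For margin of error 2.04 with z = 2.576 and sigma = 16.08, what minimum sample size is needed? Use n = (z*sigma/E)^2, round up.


z*sigma/E = 2.576 * 16.08 / 2.04 = 43148/2125 ≈ 20.304941
(z*sigma/E)^2 ≈ 412.290636
round up: n = 413

413


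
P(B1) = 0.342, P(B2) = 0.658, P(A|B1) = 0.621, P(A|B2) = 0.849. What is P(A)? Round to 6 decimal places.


P(A) = P(A|B1)*P(B1) + P(A|B2)*P(B2)
P(A|B1)*P(B1) = 0.621 * 0.342 = 0.212382
P(A|B2)*P(B2) = 0.849 * 0.658 = 0.558642
P(A) = 0.212382 + 0.558642 = 0.771024

0.771024


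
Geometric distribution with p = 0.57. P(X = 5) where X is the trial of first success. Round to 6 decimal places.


P = (1-p)^(k-1) * p
(1-p)^(k-1) = 0.43^4 = 0.03418801
P = 0.03418801 * 0.57 ≈ 0.01948717

0.019487


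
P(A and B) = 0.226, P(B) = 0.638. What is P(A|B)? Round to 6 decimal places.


P(A|B) = P(A and B) / P(B) = 0.226 / 0.638 = 113/319 ≈ 0.35423197

0.354232


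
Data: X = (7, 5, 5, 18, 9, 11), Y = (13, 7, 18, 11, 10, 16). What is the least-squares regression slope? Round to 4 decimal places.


b = sum((xi-xbar)(yi-ybar)) / sum((xi-xbar)^2)
n = 6, xbar = 55/6 ≈ 9.166667, ybar = 75/6 = 12.5
Sxy = sum((xi-xbar)(yi-ybar)) = -7.5
Sxx = sum((xi-xbar)^2) = 725/6 ≈ 120.833333
b = Sxy / Sxx = -9/145 ≈ -0.062069

-0.0621


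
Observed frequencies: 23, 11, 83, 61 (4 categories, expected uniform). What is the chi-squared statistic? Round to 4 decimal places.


chi2 = sum((O-E)^2/E), E = total/4
total = 178, E = 178/4 = 44.5
(23 - 44.5)^2 / 44.5 = 462.25 / 44.5 = 1849/178 ≈ 10.387640
(11 - 44.5)^2 / 44.5 = 1122.25 / 44.5 = 4489/178 ≈ 25.219101
(83 - 44.5)^2 / 44.5 = 1482.25 / 44.5 = 5929/178 ≈ 33.308989
(61 - 44.5)^2 / 44.5 = 272.25 / 44.5 = 1089/178 ≈ 6.117978
chi2 = 6678/89 ≈ 75.033708

75.0337


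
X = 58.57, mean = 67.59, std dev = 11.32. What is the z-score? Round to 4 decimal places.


z = (X - mu) / sigma
X - mu = 58.57 - 67.59 = -9.02
z = -9.02 / 11.32 = -451/566 ≈ -0.796820

-0.7968


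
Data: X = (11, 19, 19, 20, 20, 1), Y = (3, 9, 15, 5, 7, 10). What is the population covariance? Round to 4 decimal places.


Cov = (1/n)*sum((xi-xbar)(yi-ybar))
n = 6, xbar = 90/6 = 15, ybar = 49/6 ≈ 8.166667
sum((xi-xbar)(yi-ybar)) = 4
Cov = 4 / 6 = 2/3 ≈ 0.666667

0.6667


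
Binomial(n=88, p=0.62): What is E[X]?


E[X] = n*p = 88 * 0.62 = 54.56

54.56


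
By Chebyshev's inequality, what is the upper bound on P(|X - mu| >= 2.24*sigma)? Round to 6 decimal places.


P <= 1/k^2
k^2 = 2.24^2 = 5.0176
1/k^2 = 1 / 5.0176 = 625/3136 ≈ 0.19929847

0.199298


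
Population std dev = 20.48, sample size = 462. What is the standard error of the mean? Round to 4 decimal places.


SE = sigma / sqrt(n)
sqrt(462) ≈ 21.494185
SE = 20.48 / 21.494185 ≈ 0.952816

0.9528


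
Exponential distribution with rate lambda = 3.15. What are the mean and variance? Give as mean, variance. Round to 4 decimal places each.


mean = 1/lam, var = 1/lam^2
mean = 1 / 3.15 = 20/63 ≈ 0.317460
lam^2 = 3.15^2 = 9.9225
var = 1 / 9.9225 = 400/3969 ≈ 0.100781

0.3175, 0.1008


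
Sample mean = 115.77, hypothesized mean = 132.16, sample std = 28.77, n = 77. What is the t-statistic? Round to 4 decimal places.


t = (xbar - mu0) / (s/sqrt(n))
xbar - mu0 = 115.77 - 132.16 = -16.39
sqrt(77) ≈ 8.77496439
s/sqrt(n) = 28.77 / 8.77496439 ≈ 3.27864578
t = -16.39 / 3.27864578 ≈ -4.999015

-4.9990


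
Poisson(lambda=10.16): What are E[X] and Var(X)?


E[X] = Var(X) = lambda = 10.16

10.16, 10.16


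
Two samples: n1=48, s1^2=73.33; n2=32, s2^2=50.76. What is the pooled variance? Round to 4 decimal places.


sp^2 = ((n1-1)*s1^2 + (n2-1)*s2^2)/(n1+n2-2)
(n1-1)*s1^2 = 47 * 73.33 = 3446.51
(n2-1)*s2^2 = 31 * 50.76 = 1573.56
numerator = 3446.51 + 1573.56 = 5020.07
n1+n2-2 = 78
sp^2 = 5020.07 / 78 = 502007/7800 ≈ 64.359872

64.3599


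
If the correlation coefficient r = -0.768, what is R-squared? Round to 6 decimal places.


R^2 = r^2 = (-0.768)^2 = 0.589824

0.589824


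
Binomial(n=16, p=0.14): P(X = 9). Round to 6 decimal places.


P = C(n,k) * p^k * (1-p)^(n-k)
C(16,9) = 11440
p^k = 0.14^9 ≈ 0.00000002066105
(1-p)^(n-k) = 0.86^7 ≈ 0.3479278
P = 11440 * 0.00000002066105 * 0.3479278 ≈ 0.000082

0.000082


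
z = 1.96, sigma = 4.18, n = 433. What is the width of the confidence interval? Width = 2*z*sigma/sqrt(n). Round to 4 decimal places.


width = 2*z*sigma/sqrt(n)
2*z*sigma = 2 * 1.96 * 4.18 = 16.3856
sqrt(433) ≈ 20.808652
width = 16.3856 / 20.808652 ≈ 0.787442

0.7874


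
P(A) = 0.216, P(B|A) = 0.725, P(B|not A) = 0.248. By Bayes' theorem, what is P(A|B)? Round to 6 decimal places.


P(A|B) = P(B|A)*P(A) / P(B), P(B) = P(B|A)*P(A) + P(B|not A)*P(not A)
P(B|A)*P(A) = 0.725 * 0.216 = 0.1566
P(B|not A)*P(not A) = 0.248 * 0.784 = 0.194432
P(B) = 0.1566 + 0.194432 = 0.351032
P(A|B) = 0.1566 / 0.351032 ≈ 0.44611317

0.446113


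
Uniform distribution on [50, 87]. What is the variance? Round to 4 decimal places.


Var = (b-a)^2 / 12
(b-a)^2 = (87 - 50)^2 = 1369
Var = 1369/12 ≈ 114.083333

114.0833


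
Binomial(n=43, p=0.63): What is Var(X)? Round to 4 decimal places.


Var = n*p*(1-p) = 43 * 0.63 * 0.37 = 10.0233

10.0233


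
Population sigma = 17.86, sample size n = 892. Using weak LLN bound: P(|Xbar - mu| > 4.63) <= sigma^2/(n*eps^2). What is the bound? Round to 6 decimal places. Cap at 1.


bound = min(1, sigma^2/(n*eps^2))
sigma^2 = 17.86^2 = 318.9796
n*eps^2 = 892 * 4.63^2 = 892 * 21.4369 = 19121.7148
sigma^2/(n*eps^2) = 318.9796 / 19121.7148 ≈ 0.01668154

0.016682


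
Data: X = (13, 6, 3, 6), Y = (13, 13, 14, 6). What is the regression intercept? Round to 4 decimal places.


a = ybar - b*xbar, where b = sum((xi-xbar)(yi-ybar)) / sum((xi-xbar)^2)
n = 4, xbar = 28/4 = 7, ybar = 46/4 = 11.5
Sxy = sum((xi-xbar)(yi-ybar)) = 3
Sxx = sum((xi-xbar)^2) = 54
b = Sxy / Sxx = 1/18 ≈ 0.055556
a = 11.5 - 0.055556 * 7 = 100/9 ≈ 11.111111

11.1111


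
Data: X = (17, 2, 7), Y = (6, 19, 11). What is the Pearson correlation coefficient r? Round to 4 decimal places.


r = sum((xi-xbar)(yi-ybar)) / sqrt(sum((xi-xbar)^2) * sum((yi-ybar)^2))
n = 3, xbar = 26/3 ≈ 8.666667, ybar = 36/3 = 12
Sxy = sum((xi-xbar)(yi-ybar)) = -95
Sxx = sum((xi-xbar)^2) = 350/3 ≈ 116.666667
Syy = sum((yi-ybar)^2) = 86
sqrt(Sxx*Syy) ≈ 100.166528
r = Sxy / sqrt(Sxx*Syy) = -95 / 100.166528 ≈ -0.948421

-0.9484


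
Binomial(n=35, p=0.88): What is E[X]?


E[X] = n*p = 35 * 0.88 = 30.8

30.8


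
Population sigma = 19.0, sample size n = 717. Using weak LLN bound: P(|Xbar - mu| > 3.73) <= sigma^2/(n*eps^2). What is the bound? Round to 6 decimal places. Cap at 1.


bound = min(1, sigma^2/(n*eps^2))
sigma^2 = 19.0^2 = 361
n*eps^2 = 717 * 3.73^2 = 717 * 13.9129 = 9975.5493
sigma^2/(n*eps^2) = 361 / 9975.5493 ≈ 0.03618848

0.036188


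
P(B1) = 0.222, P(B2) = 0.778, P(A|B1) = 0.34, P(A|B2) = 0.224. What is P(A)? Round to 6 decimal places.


P(A) = P(A|B1)*P(B1) + P(A|B2)*P(B2)
P(A|B1)*P(B1) = 0.34 * 0.222 = 0.07548
P(A|B2)*P(B2) = 0.224 * 0.778 = 0.174272
P(A) = 0.07548 + 0.174272 = 0.249752

0.249752


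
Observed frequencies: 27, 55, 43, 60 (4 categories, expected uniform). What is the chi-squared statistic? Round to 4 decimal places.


chi2 = sum((O-E)^2/E), E = total/4
total = 185, E = 185/4 = 46.25
(27 - 46.25)^2 / 46.25 = 370.5625 / 46.25 = 5929/740 ≈ 8.012162
(55 - 46.25)^2 / 46.25 = 76.5625 / 46.25 = 245/148 ≈ 1.655405
(43 - 46.25)^2 / 46.25 = 10.5625 / 46.25 = 169/740 ≈ 0.228378
(60 - 46.25)^2 / 46.25 = 189.0625 / 46.25 = 605/148 ≈ 4.087838
chi2 = 2587/185 ≈ 13.983784

13.9838


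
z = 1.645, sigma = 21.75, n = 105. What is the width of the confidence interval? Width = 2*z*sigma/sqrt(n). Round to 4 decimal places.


width = 2*z*sigma/sqrt(n)
2*z*sigma = 2 * 1.645 * 21.75 = 71.5575
sqrt(105) ≈ 10.246951
width = 71.5575 / 10.246951 ≈ 6.983297

6.9833


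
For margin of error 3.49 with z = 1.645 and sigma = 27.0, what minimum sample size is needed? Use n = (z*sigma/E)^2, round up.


z*sigma/E = 1.645 * 27.0 / 3.49 = 8883/698 ≈ 12.726361
(z*sigma/E)^2 ≈ 161.960265
round up: n = 162

162


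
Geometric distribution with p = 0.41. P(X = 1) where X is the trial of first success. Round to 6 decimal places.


P = (1-p)^(k-1) * p
(1-p)^(k-1) = 0.59^0 = 1
P = 1 * 0.41 = 0.41

0.410000


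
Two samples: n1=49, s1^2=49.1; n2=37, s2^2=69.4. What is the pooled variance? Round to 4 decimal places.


sp^2 = ((n1-1)*s1^2 + (n2-1)*s2^2)/(n1+n2-2)
(n1-1)*s1^2 = 48 * 49.1 = 2356.8
(n2-1)*s2^2 = 36 * 69.4 = 2498.4
numerator = 2356.8 + 2498.4 = 4855.2
n1+n2-2 = 84
sp^2 = 4855.2 / 84 = 57.8

57.8000


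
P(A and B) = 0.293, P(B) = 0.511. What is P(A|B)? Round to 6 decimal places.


P(A|B) = P(A and B) / P(B) = 0.293 / 0.511 = 293/511 ≈ 0.57338552

0.573386


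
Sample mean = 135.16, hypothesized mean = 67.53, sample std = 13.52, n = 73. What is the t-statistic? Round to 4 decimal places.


t = (xbar - mu0) / (s/sqrt(n))
xbar - mu0 = 135.16 - 67.53 = 67.63
sqrt(73) ≈ 8.54400375
s/sqrt(n) = 13.52 / 8.54400375 ≈ 1.58239631
t = 67.63 / 1.58239631 ≈ 42.738977

42.7390


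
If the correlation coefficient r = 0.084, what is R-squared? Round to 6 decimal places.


R^2 = r^2 = (0.084)^2 = 0.007056

0.007056


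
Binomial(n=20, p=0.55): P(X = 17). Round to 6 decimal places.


P = C(n,k) * p^k * (1-p)^(n-k)
C(20,17) = 1140
p^k = 0.55^17 ≈ 0.00003856255
(1-p)^(n-k) = 0.45^3 = 0.091125
P = 1140 * 0.00003856255 * 0.091125 ≈ 0.004006

0.004006


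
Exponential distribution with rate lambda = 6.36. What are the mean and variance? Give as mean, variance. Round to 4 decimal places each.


mean = 1/lam, var = 1/lam^2
mean = 1 / 6.36 = 25/159 ≈ 0.157233
lam^2 = 6.36^2 = 40.4496
var = 1 / 40.4496 ≈ 0.024722

0.1572, 0.0247


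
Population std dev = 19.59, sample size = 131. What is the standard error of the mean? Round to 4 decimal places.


SE = sigma / sqrt(n)
sqrt(131) ≈ 11.445523
SE = 19.59 / 11.445523 ≈ 1.711586

1.7116


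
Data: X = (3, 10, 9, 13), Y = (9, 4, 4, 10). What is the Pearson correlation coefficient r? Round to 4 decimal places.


r = sum((xi-xbar)(yi-ybar)) / sqrt(sum((xi-xbar)^2) * sum((yi-ybar)^2))
n = 4, xbar = 35/4 = 8.75, ybar = 27/4 = 6.75
Sxy = sum((xi-xbar)(yi-ybar)) = -3.25
Sxx = sum((xi-xbar)^2) = 52.75
Syy = sum((yi-ybar)^2) = 30.75
sqrt(Sxx*Syy) ≈ 40.274837
r = Sxy / sqrt(Sxx*Syy) = -3.25 / 40.274837 ≈ -0.080696

-0.0807


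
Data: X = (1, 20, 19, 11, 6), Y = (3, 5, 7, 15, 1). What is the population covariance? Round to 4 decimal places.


Cov = (1/n)*sum((xi-xbar)(yi-ybar))
n = 5, xbar = 57/5 = 11.4, ybar = 31/5 = 6.2
sum((xi-xbar)(yi-ybar)) = 53.6
Cov = 53.6 / 5 = 10.72

10.7200


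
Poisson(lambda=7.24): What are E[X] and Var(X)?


E[X] = Var(X) = lambda = 7.24

7.24, 7.24


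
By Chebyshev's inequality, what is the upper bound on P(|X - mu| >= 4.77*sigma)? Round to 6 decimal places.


P <= 1/k^2
k^2 = 4.77^2 = 22.7529
1/k^2 = 1 / 22.7529 ≈ 0.04395044

0.043950


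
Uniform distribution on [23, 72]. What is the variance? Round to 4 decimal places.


Var = (b-a)^2 / 12
(b-a)^2 = (72 - 23)^2 = 2401
Var = 2401/12 ≈ 200.083333

200.0833


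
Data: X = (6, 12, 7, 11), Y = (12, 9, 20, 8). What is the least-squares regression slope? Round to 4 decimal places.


b = sum((xi-xbar)(yi-ybar)) / sum((xi-xbar)^2)
n = 4, xbar = 36/4 = 9, ybar = 49/4 = 12.25
Sxy = sum((xi-xbar)(yi-ybar)) = -33
Sxx = sum((xi-xbar)^2) = 26
b = Sxy / Sxx = -33/26 ≈ -1.269231

-1.2692


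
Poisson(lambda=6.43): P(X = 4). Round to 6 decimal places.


P = e^(-lam) * lam^k / k!
e^(-6.43) ≈ 0.001612451
lam^k = 6.43^4 ≈ 1709.400756
k! = 4! = 24
P = 0.001612451 * 1709.400756 / 24 ≈ 0.114847

0.114847


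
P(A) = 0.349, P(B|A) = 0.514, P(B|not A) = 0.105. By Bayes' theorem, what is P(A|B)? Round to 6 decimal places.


P(A|B) = P(B|A)*P(A) / P(B), P(B) = P(B|A)*P(A) + P(B|not A)*P(not A)
P(B|A)*P(A) = 0.514 * 0.349 = 0.179386
P(B|not A)*P(not A) = 0.105 * 0.651 = 0.068355
P(B) = 0.179386 + 0.068355 = 0.247741
P(A|B) = 0.179386 / 0.247741 ≈ 0.72408685

0.724087


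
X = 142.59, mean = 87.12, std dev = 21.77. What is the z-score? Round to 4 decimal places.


z = (X - mu) / sigma
X - mu = 142.59 - 87.12 = 55.47
z = 55.47 / 21.77 = 5547/2177 ≈ 2.548002

2.5480


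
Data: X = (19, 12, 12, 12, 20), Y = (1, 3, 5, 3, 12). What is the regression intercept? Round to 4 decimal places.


a = ybar - b*xbar, where b = sum((xi-xbar)(yi-ybar)) / sum((xi-xbar)^2)
n = 5, xbar = 75/5 = 15, ybar = 24/5 = 4.8
Sxy = sum((xi-xbar)(yi-ybar)) = 31
Sxx = sum((xi-xbar)^2) = 68
b = Sxy / Sxx = 31/68 ≈ 0.455882
a = 4.8 - 0.455882 * 15 = -693/340 ≈ -2.038235

-2.0382


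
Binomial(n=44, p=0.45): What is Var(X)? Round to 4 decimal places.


Var = n*p*(1-p) = 44 * 0.45 * 0.55 = 10.89

10.8900


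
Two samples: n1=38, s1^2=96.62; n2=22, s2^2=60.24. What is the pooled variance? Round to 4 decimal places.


sp^2 = ((n1-1)*s1^2 + (n2-1)*s2^2)/(n1+n2-2)
(n1-1)*s1^2 = 37 * 96.62 = 3574.94
(n2-1)*s2^2 = 21 * 60.24 = 1265.04
numerator = 3574.94 + 1265.04 = 4839.98
n1+n2-2 = 58
sp^2 = 4839.98 / 58 = 241999/2900 ≈ 83.447931

83.4479


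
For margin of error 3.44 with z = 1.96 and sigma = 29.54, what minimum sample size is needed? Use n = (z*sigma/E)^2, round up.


z*sigma/E = 1.96 * 29.54 / 3.44 = 72373/4300 ≈ 16.830930
(z*sigma/E)^2 ≈ 283.280212
round up: n = 284

284


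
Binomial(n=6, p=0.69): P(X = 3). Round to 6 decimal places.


P = C(n,k) * p^k * (1-p)^(n-k)
C(6,3) = 20
p^k = 0.69^3 = 0.328509
(1-p)^(n-k) = 0.31^3 = 0.029791
P = 20 * 0.328509 * 0.029791 ≈ 0.195732

0.195732


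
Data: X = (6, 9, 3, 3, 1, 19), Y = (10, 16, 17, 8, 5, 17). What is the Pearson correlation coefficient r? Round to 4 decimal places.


r = sum((xi-xbar)(yi-ybar)) / sqrt(sum((xi-xbar)^2) * sum((yi-ybar)^2))
n = 6, xbar = 41/6 ≈ 6.833333, ybar = 73/6 ≈ 12.166667
Sxy = sum((xi-xbar)(yi-ybar)) = 649/6 ≈ 108.166667
Sxx = sum((xi-xbar)^2) = 1301/6 ≈ 216.833333
Syy = sum((yi-ybar)^2) = 809/6 ≈ 134.833333
sqrt(Sxx*Syy) ≈ 170.986435
r = Sxy / sqrt(Sxx*Syy) = 108.166667 / 170.986435 ≈ 0.632604

0.6326


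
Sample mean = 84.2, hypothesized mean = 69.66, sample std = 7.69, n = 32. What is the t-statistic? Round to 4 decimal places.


t = (xbar - mu0) / (s/sqrt(n))
xbar - mu0 = 84.2 - 69.66 = 14.54
sqrt(32) ≈ 5.65685425
s/sqrt(n) = 7.69 / 5.65685425 ≈ 1.35941279
t = 14.54 / 1.35941279 ≈ 10.695795

10.6958


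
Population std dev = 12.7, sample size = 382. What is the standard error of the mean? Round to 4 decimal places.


SE = sigma / sqrt(n)
sqrt(382) ≈ 19.544820
SE = 12.7 / 19.544820 ≈ 0.649789

0.6498


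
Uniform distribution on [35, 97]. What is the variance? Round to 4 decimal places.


Var = (b-a)^2 / 12
(b-a)^2 = (97 - 35)^2 = 3844
Var = 3844/12 ≈ 320.333333

320.3333


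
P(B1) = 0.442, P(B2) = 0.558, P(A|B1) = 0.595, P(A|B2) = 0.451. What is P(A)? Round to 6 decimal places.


P(A) = P(A|B1)*P(B1) + P(A|B2)*P(B2)
P(A|B1)*P(B1) = 0.595 * 0.442 = 0.26299
P(A|B2)*P(B2) = 0.451 * 0.558 = 0.251658
P(A) = 0.26299 + 0.251658 = 0.514648

0.514648


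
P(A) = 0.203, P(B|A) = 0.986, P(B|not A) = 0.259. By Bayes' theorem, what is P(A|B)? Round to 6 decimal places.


P(A|B) = P(B|A)*P(A) / P(B), P(B) = P(B|A)*P(A) + P(B|not A)*P(not A)
P(B|A)*P(A) = 0.986 * 0.203 = 0.200158
P(B|not A)*P(not A) = 0.259 * 0.797 = 0.206423
P(B) = 0.200158 + 0.206423 = 0.406581
P(A|B) = 0.200158 / 0.406581 ≈ 0.49229551

0.492296


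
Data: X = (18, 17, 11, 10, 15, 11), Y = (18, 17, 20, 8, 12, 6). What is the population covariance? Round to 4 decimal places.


Cov = (1/n)*sum((xi-xbar)(yi-ybar))
n = 6, xbar = 82/6 = 41/3 ≈ 13.666667, ybar = 81/6 = 13.5
sum((xi-xbar)(yi-ybar)) = 52
Cov = 52 / 6 = 26/3 ≈ 8.666667

8.6667


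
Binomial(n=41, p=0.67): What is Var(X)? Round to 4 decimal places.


Var = n*p*(1-p) = 41 * 0.67 * 0.33 = 9.0651

9.0651


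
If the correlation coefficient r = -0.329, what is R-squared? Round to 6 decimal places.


R^2 = r^2 = (-0.329)^2 = 0.108241

0.108241


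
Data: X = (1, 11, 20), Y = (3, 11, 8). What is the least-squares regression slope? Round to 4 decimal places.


b = sum((xi-xbar)(yi-ybar)) / sum((xi-xbar)^2)
n = 3, xbar = 32/3 ≈ 10.666667, ybar = 22/3 ≈ 7.333333
Sxy = sum((xi-xbar)(yi-ybar)) = 148/3 ≈ 49.333333
Sxx = sum((xi-xbar)^2) = 542/3 ≈ 180.666667
b = Sxy / Sxx = 74/271 ≈ 0.273063

0.2731


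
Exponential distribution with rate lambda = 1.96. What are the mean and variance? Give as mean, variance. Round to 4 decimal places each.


mean = 1/lam, var = 1/lam^2
mean = 1 / 1.96 = 25/49 ≈ 0.510204
lam^2 = 1.96^2 = 3.8416
var = 1 / 3.8416 = 625/2401 ≈ 0.260308

0.5102, 0.2603


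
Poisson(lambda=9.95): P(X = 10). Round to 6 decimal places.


P = e^(-lam) * lam^k / k!
e^(-9.95) ≈ 0.00004772763
lam^k = 9.95^10 ≈ 9511101304.657719
k! = 10! = 3628800
P = 0.00004772763 * 9511101304.657719 / 3628800 ≈ 0.125094

0.125094


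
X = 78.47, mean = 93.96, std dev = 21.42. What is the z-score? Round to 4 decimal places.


z = (X - mu) / sigma
X - mu = 78.47 - 93.96 = -15.49
z = -15.49 / 21.42 = -1549/2142 ≈ -0.723156

-0.7232


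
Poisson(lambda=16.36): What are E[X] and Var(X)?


E[X] = Var(X) = lambda = 16.36

16.36, 16.36


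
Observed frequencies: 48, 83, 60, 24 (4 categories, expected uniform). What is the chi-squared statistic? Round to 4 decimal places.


chi2 = sum((O-E)^2/E), E = total/4
total = 215, E = 215/4 = 53.75
(48 - 53.75)^2 / 53.75 = 33.0625 / 53.75 = 529/860 ≈ 0.615116
(83 - 53.75)^2 / 53.75 = 855.5625 / 53.75 = 13689/860 ≈ 15.917442
(60 - 53.75)^2 / 53.75 = 39.0625 / 53.75 = 125/172 ≈ 0.726744
(24 - 53.75)^2 / 53.75 = 885.0625 / 53.75 = 14161/860 ≈ 16.466279
chi2 = 7251/215 ≈ 33.725581

33.7256


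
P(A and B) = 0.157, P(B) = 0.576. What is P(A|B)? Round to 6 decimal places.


P(A|B) = P(A and B) / P(B) = 0.157 / 0.576 = 157/576 ≈ 0.27256944

0.272569
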